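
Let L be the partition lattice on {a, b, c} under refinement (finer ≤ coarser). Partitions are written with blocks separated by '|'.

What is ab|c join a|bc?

Common upper bounds of {ab|c, a|bc}: abc.
The least among these is abc.

abc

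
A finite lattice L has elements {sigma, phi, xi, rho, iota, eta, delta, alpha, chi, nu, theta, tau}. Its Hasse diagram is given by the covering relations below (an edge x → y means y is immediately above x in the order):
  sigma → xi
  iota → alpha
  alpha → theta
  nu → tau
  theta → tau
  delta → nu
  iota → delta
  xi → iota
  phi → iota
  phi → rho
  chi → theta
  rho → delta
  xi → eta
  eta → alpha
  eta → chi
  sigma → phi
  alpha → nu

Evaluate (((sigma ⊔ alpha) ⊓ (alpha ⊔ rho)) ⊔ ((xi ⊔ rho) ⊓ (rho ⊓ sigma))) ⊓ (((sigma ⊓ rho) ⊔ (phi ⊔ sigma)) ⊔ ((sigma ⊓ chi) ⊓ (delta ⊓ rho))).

phi

sigma ∨ alpha = alpha
alpha ∨ rho = nu
alpha ∧ nu = alpha
xi ∨ rho = delta
rho ∧ sigma = sigma
delta ∧ sigma = sigma
alpha ∨ sigma = alpha
sigma ∧ rho = sigma
phi ∨ sigma = phi
sigma ∨ phi = phi
sigma ∧ chi = sigma
delta ∧ rho = rho
sigma ∧ rho = sigma
phi ∨ sigma = phi
alpha ∧ phi = phi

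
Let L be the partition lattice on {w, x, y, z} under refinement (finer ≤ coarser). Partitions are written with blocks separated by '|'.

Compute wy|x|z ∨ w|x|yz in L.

wyz|x

wy|x|z ∨ w|x|yz = wyz|x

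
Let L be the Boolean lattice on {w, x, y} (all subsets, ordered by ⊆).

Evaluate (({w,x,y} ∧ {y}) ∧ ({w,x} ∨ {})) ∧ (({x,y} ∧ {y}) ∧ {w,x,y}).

{w,x,y} ∧ {y} = {y}
{w,x} ∨ {} = {w,x}
{y} ∧ {w,x} = {}
{x,y} ∧ {y} = {y}
{y} ∧ {w,x,y} = {y}
{} ∧ {y} = {}

{}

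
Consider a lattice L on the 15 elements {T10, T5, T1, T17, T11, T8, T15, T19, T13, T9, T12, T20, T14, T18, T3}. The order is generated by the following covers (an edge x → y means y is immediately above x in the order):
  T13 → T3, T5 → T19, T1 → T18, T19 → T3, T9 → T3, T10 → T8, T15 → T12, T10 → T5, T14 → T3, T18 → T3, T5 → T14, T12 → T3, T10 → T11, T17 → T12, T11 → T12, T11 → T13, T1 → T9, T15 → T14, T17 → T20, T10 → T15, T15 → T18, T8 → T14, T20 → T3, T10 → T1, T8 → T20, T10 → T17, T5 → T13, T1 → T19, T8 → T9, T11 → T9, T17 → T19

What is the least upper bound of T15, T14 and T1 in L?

Common upper bounds of {T15, T14, T1}: T3.
The least among these is T3.

T3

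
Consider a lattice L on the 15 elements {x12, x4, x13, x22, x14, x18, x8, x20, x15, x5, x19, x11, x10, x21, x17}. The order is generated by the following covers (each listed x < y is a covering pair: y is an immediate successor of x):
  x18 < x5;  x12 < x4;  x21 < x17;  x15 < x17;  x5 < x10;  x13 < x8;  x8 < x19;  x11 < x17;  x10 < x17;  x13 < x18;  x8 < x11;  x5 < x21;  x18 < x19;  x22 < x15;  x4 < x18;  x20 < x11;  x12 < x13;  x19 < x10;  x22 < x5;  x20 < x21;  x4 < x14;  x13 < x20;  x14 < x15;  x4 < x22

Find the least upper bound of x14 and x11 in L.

Common upper bounds of {x14, x11}: x17.
The least among these is x17.

x17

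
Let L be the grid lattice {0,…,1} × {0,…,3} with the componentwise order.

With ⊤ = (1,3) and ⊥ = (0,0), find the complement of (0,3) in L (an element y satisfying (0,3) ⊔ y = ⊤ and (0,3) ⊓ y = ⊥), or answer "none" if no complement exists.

(1,0)

Need y with (0,3) ∨ y = (1,3) and (0,3) ∧ y = (0,0).
Checking each element gives: (1,0).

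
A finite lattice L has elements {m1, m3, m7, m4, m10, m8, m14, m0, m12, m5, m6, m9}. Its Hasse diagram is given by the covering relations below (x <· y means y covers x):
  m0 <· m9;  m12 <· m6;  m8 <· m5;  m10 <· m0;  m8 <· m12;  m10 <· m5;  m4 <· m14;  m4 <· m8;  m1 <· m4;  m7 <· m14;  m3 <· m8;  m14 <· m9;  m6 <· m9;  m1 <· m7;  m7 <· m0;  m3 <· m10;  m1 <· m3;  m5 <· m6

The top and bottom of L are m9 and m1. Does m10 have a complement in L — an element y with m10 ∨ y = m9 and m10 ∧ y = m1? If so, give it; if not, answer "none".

m14

Need y with m10 ∨ y = m9 and m10 ∧ y = m1.
Checking each element gives: m14.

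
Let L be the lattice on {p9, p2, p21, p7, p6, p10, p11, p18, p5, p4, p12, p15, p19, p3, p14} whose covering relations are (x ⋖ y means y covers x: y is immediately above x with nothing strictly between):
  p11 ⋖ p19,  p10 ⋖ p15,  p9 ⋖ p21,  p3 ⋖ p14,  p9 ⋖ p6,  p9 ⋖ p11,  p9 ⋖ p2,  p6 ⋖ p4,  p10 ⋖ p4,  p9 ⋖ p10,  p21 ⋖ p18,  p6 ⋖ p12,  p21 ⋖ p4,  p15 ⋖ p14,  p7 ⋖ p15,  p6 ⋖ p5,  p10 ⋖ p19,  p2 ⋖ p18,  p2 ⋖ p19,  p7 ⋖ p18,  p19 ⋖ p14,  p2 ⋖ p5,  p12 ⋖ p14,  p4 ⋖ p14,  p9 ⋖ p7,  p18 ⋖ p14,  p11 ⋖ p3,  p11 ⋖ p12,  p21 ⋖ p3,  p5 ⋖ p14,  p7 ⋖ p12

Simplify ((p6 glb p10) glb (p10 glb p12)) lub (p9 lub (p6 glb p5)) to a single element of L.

p6 ∧ p10 = p9
p10 ∧ p12 = p9
p9 ∧ p9 = p9
p6 ∧ p5 = p6
p9 ∨ p6 = p6
p9 ∨ p6 = p6

p6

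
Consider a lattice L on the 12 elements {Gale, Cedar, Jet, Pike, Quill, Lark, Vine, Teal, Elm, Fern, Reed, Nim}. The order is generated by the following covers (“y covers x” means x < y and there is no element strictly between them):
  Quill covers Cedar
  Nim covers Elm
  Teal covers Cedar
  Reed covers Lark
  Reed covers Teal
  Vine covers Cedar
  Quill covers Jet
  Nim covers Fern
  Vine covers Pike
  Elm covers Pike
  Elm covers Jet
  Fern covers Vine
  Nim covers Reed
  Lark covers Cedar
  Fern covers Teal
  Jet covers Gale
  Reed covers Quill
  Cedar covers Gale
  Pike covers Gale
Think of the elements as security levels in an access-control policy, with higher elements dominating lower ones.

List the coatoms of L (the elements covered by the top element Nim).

The coatoms are exactly the elements covered by Nim: Elm, Fern, Reed.

Elm, Fern, Reed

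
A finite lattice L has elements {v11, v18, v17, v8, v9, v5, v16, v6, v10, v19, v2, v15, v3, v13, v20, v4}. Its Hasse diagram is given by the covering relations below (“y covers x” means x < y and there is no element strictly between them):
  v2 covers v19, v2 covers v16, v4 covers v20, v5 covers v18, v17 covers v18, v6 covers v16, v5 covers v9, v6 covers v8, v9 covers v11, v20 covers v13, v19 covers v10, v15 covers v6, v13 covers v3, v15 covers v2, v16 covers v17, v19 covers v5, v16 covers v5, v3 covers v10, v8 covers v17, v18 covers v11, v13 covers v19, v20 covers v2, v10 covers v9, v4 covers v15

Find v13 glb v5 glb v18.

v18

Common lower bounds of {v13, v5, v18}: v11, v18.
The greatest among these is v18.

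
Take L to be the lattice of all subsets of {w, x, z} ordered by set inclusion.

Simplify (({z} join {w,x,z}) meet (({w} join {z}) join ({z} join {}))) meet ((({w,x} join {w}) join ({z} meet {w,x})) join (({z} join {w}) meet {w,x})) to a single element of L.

{z} ∨ {w,x,z} = {w,x,z}
{w} ∨ {z} = {w,z}
{z} ∨ {} = {z}
{w,z} ∨ {z} = {w,z}
{w,x,z} ∧ {w,z} = {w,z}
{w,x} ∨ {w} = {w,x}
{z} ∧ {w,x} = {}
{w,x} ∨ {} = {w,x}
{z} ∨ {w} = {w,z}
{w,z} ∧ {w,x} = {w}
{w,x} ∨ {w} = {w,x}
{w,z} ∧ {w,x} = {w}

{w}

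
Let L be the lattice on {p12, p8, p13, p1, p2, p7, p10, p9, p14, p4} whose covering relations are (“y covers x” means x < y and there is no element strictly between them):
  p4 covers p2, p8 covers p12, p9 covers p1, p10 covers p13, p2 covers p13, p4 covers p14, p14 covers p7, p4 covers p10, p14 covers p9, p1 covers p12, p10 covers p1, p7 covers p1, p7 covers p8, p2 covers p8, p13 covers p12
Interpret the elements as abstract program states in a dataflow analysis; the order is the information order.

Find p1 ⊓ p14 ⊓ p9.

p1

Common lower bounds of {p1, p14, p9}: p1, p12.
The greatest among these is p1.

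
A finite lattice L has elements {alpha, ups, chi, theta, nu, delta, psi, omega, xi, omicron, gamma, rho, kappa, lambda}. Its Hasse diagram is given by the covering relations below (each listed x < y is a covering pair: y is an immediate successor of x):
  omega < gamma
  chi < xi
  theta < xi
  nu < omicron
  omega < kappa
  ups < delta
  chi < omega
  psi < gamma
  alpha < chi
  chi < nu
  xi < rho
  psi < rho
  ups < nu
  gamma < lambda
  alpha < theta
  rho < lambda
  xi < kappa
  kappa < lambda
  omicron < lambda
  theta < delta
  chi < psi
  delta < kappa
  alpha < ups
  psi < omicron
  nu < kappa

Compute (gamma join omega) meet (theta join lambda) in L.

gamma ∨ omega = gamma
theta ∨ lambda = lambda
gamma ∧ lambda = gamma

gamma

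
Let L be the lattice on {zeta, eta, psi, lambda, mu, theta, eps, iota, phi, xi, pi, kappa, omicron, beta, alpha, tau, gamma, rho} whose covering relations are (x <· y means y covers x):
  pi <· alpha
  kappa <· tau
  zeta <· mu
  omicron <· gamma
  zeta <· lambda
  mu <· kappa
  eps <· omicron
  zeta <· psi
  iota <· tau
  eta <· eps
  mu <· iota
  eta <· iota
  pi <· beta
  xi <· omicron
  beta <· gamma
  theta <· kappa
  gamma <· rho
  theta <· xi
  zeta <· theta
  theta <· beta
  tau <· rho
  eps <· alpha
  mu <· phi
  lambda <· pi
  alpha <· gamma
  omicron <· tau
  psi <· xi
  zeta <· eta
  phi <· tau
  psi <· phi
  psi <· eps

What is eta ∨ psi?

eps

Common upper bounds of {eta, psi}: alpha, eps, gamma, omicron, rho, tau.
The least among these is eps.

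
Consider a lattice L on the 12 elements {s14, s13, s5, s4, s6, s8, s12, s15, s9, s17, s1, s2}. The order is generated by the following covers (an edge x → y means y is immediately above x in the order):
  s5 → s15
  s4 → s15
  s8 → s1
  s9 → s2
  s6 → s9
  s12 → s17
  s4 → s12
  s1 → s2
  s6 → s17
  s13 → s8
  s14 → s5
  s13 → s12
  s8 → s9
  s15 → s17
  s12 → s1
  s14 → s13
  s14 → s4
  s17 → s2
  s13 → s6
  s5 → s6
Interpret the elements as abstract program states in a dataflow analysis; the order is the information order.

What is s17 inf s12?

Common lower bounds of {s17, s12}: s12, s13, s14, s4.
The greatest among these is s12.

s12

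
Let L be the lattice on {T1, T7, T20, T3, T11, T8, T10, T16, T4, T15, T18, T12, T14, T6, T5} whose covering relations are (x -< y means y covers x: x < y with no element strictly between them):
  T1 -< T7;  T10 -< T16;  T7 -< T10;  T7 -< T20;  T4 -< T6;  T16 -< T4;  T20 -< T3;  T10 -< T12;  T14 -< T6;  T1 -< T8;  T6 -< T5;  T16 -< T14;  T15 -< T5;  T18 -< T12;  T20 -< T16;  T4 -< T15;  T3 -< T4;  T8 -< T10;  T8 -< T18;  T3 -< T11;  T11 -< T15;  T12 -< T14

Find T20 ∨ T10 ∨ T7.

T16

Common upper bounds of {T20, T10, T7}: T14, T15, T16, T4, T5, T6.
The least among these is T16.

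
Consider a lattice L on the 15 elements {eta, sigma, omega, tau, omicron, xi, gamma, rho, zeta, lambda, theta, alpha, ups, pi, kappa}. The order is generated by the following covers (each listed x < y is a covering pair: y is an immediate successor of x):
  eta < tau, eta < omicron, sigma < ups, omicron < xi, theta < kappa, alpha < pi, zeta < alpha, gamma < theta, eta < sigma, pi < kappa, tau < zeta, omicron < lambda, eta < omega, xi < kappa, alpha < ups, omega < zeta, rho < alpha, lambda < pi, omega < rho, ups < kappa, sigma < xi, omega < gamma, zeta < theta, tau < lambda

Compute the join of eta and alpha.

Common upper bounds of {eta, alpha}: alpha, kappa, pi, ups.
The least among these is alpha.

alpha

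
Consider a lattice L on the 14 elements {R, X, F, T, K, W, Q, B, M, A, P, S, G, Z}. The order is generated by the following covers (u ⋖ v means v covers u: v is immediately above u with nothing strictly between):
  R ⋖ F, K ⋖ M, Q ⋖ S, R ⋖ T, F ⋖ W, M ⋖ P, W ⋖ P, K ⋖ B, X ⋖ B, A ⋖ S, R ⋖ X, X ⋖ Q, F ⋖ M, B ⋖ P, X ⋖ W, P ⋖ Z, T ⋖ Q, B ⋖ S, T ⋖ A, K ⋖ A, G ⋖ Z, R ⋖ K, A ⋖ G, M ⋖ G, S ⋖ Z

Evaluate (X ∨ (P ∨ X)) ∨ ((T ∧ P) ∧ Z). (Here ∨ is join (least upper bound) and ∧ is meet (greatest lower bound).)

P ∨ X = P
X ∨ P = P
T ∧ P = R
R ∧ Z = R
P ∨ R = P

P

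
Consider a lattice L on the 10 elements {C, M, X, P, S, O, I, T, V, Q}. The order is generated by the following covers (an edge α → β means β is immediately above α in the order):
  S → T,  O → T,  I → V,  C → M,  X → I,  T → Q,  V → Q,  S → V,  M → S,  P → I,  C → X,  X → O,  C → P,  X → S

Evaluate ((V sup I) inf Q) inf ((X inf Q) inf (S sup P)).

X

V ∨ I = V
V ∧ Q = V
X ∧ Q = X
S ∨ P = V
X ∧ V = X
V ∧ X = X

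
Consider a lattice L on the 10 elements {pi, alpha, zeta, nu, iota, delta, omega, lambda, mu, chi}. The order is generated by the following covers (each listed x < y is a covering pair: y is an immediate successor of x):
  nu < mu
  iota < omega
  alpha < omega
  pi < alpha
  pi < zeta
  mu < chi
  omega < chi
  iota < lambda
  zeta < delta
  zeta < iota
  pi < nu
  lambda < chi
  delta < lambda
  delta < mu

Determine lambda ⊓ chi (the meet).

lambda

Common lower bounds of {lambda, chi}: delta, iota, lambda, pi, zeta.
The greatest among these is lambda.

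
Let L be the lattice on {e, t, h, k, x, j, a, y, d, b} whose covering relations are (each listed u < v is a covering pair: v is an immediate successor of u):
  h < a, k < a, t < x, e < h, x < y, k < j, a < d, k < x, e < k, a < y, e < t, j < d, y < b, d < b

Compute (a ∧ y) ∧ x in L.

a ∧ y = a
a ∧ x = k

k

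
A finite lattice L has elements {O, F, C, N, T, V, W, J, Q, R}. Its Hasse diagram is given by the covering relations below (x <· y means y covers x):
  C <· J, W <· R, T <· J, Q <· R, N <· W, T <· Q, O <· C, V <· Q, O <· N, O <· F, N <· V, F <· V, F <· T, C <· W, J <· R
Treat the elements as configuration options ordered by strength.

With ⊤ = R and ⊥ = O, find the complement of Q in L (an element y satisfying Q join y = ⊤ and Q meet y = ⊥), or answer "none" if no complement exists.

C

Need y with Q ∨ y = R and Q ∧ y = O.
Checking each element gives: C.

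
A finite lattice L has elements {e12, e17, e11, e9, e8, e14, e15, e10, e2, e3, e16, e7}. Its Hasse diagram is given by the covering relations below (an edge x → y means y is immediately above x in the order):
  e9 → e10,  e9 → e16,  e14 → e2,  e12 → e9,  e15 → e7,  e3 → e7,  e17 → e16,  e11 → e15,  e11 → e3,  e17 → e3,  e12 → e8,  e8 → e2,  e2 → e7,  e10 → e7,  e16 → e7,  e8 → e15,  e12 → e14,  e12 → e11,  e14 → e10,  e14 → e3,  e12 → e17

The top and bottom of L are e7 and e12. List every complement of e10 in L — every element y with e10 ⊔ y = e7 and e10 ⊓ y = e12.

e11, e15, e17, e8

Need y with e10 ∨ y = e7 and e10 ∧ y = e12.
Checking each element gives: e11, e15, e17, e8.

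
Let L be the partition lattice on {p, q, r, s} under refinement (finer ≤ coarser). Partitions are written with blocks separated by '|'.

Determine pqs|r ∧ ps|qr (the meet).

ps|q|r

Common lower bounds of {pqs|r, ps|qr}: ps|q|r, p|q|r|s.
The greatest among these is ps|q|r.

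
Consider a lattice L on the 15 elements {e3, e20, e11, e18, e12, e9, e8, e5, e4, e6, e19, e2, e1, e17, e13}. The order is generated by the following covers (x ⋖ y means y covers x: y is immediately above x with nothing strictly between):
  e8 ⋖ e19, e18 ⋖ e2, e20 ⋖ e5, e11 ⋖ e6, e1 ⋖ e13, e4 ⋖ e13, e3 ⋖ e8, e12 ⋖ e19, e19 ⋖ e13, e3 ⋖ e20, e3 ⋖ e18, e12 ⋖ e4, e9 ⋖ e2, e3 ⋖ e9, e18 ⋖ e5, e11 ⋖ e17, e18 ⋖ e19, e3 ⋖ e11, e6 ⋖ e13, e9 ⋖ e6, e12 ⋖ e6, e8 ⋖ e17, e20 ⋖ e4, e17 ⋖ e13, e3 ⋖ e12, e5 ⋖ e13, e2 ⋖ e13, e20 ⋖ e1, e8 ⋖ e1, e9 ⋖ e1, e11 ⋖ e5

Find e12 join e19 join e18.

Common upper bounds of {e12, e19, e18}: e13, e19.
The least among these is e19.

e19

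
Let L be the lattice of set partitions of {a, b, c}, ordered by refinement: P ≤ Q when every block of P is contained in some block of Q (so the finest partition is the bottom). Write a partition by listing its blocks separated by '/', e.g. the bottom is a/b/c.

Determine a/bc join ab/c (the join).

abc

The join of a/bc and ab/c merges any blocks that overlap across the partitions, giving abc.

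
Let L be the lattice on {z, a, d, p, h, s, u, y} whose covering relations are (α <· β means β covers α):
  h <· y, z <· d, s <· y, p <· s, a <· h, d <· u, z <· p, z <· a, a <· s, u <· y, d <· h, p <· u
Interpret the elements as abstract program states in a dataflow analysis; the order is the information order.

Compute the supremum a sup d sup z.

Common upper bounds of {a, d, z}: h, y.
The least among these is h.

h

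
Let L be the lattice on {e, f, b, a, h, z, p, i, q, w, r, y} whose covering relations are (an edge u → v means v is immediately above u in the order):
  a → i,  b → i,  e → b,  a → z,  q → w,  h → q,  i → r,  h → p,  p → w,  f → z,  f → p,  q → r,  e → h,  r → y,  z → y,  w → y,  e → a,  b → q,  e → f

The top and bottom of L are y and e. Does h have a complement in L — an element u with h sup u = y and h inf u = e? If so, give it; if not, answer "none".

z

Need u with h ∨ u = y and h ∧ u = e.
Checking each element gives: z.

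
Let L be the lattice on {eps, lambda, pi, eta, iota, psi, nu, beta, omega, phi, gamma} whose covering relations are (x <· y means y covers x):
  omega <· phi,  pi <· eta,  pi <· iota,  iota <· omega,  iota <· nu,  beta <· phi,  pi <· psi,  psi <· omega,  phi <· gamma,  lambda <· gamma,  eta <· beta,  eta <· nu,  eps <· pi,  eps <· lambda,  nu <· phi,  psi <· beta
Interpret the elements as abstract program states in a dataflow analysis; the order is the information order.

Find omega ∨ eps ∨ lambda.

Common upper bounds of {omega, eps, lambda}: gamma.
The least among these is gamma.

gamma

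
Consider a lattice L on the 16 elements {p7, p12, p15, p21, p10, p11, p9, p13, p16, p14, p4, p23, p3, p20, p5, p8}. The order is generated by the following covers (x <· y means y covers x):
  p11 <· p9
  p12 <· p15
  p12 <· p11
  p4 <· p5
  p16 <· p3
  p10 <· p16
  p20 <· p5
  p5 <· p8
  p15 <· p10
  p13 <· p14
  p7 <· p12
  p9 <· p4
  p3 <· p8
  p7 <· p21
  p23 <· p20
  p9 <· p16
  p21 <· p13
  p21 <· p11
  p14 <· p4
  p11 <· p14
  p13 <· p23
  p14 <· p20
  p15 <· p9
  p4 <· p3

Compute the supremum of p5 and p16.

p8

Common upper bounds of {p5, p16}: p8.
The least among these is p8.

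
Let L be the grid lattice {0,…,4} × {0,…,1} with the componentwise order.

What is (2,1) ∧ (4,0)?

(2,0)

In a product of chains, the meet is componentwise min, giving (2,0).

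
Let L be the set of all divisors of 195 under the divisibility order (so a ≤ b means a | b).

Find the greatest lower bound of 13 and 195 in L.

In the divisibility order, the meet is the greatest common divisor: gcd(13, 195) = 13.

13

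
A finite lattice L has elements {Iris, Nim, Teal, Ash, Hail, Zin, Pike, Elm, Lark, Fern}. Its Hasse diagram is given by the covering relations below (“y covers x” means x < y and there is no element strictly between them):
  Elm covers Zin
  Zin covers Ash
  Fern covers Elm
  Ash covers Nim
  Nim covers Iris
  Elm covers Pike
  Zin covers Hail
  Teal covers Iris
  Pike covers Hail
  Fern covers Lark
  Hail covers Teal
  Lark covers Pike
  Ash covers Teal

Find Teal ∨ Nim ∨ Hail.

Zin

Common upper bounds of {Teal, Nim, Hail}: Elm, Fern, Zin.
The least among these is Zin.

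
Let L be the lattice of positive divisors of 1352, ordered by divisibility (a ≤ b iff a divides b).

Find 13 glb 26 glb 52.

In the divisibility order, the meet is the greatest common divisor: gcd(13, 26, 52) = 13.

13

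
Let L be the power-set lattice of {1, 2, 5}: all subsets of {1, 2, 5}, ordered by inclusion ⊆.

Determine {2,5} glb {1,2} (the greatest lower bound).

{2}

Under ⊆, meet is intersection: {2,5} ∩ {1,2} = {2}.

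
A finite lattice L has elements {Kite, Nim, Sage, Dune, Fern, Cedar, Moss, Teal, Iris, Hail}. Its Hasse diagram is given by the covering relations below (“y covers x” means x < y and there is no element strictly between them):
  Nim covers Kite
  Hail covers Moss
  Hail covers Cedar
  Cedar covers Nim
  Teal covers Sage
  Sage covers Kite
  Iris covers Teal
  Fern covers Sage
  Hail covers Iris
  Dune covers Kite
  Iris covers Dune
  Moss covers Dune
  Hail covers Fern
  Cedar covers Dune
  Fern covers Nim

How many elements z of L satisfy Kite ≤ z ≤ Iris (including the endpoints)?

5

The interval [Kite, Iris] = {Dune, Iris, Kite, Sage, Teal}, which has 5 elements.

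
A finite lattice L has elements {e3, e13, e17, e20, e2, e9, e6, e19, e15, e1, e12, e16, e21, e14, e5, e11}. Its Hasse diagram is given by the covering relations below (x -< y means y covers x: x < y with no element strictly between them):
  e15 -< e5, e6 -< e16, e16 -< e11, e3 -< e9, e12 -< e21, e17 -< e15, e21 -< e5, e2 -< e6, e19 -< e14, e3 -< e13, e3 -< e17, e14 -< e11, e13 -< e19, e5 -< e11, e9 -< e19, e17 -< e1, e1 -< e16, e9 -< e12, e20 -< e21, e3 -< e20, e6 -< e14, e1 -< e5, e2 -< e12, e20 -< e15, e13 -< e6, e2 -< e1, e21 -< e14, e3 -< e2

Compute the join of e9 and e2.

Common upper bounds of {e9, e2}: e11, e12, e14, e21, e5.
The least among these is e12.

e12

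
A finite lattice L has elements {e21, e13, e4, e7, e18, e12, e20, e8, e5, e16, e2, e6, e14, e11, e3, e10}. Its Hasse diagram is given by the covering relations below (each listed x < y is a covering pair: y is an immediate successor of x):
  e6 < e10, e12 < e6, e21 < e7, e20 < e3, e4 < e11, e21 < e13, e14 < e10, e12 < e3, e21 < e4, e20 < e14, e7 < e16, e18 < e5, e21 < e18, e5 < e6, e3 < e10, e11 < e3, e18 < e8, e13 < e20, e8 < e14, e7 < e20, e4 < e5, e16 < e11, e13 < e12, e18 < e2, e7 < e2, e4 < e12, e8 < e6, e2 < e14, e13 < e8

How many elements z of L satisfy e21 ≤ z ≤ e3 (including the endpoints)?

9

The interval [e21, e3] = {e11, e12, e13, e16, e20, e21, e3, e4, e7}, which has 9 elements.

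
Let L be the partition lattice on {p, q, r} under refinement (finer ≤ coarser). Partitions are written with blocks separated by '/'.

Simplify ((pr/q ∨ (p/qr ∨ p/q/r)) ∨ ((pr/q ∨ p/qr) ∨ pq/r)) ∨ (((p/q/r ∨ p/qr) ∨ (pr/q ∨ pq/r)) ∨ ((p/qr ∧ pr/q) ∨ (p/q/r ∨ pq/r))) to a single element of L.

p/qr ∨ p/q/r = p/qr
pr/q ∨ p/qr = pqr
pr/q ∨ p/qr = pqr
pqr ∨ pq/r = pqr
pqr ∨ pqr = pqr
p/q/r ∨ p/qr = p/qr
pr/q ∨ pq/r = pqr
p/qr ∨ pqr = pqr
p/qr ∧ pr/q = p/q/r
p/q/r ∨ pq/r = pq/r
p/q/r ∨ pq/r = pq/r
pqr ∨ pq/r = pqr
pqr ∨ pqr = pqr

pqr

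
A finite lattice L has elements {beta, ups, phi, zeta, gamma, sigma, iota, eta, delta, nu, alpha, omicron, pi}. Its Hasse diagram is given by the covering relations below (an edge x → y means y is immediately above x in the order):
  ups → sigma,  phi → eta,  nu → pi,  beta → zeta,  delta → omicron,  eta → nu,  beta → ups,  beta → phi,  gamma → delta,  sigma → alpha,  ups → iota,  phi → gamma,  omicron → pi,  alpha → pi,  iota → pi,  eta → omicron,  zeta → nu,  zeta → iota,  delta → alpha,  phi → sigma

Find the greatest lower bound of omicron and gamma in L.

gamma

Common lower bounds of {omicron, gamma}: beta, gamma, phi.
The greatest among these is gamma.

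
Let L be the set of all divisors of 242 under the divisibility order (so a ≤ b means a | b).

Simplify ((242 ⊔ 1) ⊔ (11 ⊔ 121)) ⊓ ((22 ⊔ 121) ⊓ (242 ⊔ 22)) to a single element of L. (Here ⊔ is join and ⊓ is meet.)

242

242 ∨ 1 = 242
11 ∨ 121 = 121
242 ∨ 121 = 242
22 ∨ 121 = 242
242 ∨ 22 = 242
242 ∧ 242 = 242
242 ∧ 242 = 242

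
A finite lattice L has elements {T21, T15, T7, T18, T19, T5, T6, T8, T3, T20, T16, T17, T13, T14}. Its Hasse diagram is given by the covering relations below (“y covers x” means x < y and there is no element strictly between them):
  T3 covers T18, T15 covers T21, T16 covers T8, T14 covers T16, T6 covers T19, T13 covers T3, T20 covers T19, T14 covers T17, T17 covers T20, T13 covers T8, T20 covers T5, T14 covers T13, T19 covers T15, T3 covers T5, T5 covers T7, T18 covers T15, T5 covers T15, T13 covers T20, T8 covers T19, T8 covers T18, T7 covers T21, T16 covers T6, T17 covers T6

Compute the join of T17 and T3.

Common upper bounds of {T17, T3}: T14.
The least among these is T14.

T14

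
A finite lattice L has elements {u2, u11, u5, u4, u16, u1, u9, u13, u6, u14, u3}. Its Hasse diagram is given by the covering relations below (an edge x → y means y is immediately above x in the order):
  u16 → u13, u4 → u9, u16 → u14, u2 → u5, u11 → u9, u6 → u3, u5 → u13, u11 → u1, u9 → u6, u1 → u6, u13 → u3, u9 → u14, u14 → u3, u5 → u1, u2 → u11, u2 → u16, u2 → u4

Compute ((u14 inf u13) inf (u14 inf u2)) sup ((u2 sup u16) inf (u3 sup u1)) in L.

u14 ∧ u13 = u16
u14 ∧ u2 = u2
u16 ∧ u2 = u2
u2 ∨ u16 = u16
u3 ∨ u1 = u3
u16 ∧ u3 = u16
u2 ∨ u16 = u16

u16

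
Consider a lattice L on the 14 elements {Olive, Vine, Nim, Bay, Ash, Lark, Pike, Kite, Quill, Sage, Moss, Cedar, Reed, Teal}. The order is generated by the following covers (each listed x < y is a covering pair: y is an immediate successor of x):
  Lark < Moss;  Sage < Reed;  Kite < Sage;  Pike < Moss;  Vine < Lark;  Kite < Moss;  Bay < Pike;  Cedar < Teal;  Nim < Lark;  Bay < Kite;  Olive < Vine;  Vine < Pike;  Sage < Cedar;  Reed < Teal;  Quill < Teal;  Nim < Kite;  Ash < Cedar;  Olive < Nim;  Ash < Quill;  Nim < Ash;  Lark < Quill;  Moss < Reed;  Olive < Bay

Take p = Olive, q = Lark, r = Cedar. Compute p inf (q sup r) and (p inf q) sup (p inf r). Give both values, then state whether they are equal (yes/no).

q sup r = Teal, so p inf (q sup r) = Olive inf Teal = Olive.
p inf q = Olive and p inf r = Olive, so (p inf q) sup (p inf r) = Olive sup Olive = Olive.
Equal: yes.

Olive; Olive; yes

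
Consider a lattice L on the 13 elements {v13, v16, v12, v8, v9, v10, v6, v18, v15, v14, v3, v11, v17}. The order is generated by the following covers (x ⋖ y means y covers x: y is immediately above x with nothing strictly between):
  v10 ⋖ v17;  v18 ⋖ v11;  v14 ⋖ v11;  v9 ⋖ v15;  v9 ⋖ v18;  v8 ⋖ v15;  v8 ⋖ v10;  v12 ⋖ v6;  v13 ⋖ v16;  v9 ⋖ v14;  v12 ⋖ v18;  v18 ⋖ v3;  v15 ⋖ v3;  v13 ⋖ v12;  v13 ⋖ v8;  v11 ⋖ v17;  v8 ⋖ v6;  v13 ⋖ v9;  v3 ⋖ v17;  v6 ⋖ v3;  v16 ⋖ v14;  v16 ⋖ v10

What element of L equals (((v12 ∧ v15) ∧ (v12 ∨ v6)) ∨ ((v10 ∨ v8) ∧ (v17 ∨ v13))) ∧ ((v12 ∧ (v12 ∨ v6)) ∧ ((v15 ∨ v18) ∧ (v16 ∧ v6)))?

v12 ∧ v15 = v13
v12 ∨ v6 = v6
v13 ∧ v6 = v13
v10 ∨ v8 = v10
v17 ∨ v13 = v17
v10 ∧ v17 = v10
v13 ∨ v10 = v10
v12 ∨ v6 = v6
v12 ∧ v6 = v12
v15 ∨ v18 = v3
v16 ∧ v6 = v13
v3 ∧ v13 = v13
v12 ∧ v13 = v13
v10 ∧ v13 = v13

v13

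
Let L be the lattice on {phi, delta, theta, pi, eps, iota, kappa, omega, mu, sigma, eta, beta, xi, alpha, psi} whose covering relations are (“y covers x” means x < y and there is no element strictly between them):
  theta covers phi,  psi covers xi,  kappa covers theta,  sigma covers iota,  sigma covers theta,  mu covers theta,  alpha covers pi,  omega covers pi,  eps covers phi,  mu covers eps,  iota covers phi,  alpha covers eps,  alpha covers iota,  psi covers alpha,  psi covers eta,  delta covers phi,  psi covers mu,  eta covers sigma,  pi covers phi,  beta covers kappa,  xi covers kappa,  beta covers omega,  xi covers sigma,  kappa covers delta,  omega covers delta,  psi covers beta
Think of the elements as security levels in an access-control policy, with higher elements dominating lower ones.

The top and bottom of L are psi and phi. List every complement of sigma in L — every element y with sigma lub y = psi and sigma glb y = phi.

eps, omega, pi

Need y with sigma ∨ y = psi and sigma ∧ y = phi.
Checking each element gives: eps, omega, pi.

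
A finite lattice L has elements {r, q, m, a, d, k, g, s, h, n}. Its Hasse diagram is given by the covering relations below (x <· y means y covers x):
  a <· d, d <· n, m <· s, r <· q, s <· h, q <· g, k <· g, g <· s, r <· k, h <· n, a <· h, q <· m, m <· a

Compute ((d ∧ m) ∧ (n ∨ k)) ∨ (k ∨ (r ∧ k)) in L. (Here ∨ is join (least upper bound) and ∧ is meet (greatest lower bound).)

d ∧ m = m
n ∨ k = n
m ∧ n = m
r ∧ k = r
k ∨ r = k
m ∨ k = s

s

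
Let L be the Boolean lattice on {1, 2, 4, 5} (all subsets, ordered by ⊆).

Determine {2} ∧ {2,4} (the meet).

{2}

Under ⊆, meet is intersection: {2} ∩ {2,4} = {2}.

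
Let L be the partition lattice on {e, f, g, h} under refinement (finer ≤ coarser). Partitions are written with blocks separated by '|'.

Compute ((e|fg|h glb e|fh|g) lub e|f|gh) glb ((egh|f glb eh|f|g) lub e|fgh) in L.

e|f|gh

e|fg|h ∧ e|fh|g = e|f|g|h
e|f|g|h ∨ e|f|gh = e|f|gh
egh|f ∧ eh|f|g = eh|f|g
eh|f|g ∨ e|fgh = efgh
e|f|gh ∧ efgh = e|f|gh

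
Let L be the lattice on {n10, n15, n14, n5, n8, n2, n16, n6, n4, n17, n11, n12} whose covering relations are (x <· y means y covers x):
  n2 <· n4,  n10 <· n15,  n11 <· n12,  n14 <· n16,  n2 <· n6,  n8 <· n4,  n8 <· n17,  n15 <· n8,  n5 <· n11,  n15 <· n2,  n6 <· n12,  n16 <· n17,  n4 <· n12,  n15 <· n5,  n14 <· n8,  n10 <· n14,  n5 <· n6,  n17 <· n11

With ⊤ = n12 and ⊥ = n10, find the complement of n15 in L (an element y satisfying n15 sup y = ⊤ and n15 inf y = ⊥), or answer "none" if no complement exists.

For every candidate y, either n15 ∨ y ≠ n12 or n15 ∧ y ≠ n10; no complement exists.

none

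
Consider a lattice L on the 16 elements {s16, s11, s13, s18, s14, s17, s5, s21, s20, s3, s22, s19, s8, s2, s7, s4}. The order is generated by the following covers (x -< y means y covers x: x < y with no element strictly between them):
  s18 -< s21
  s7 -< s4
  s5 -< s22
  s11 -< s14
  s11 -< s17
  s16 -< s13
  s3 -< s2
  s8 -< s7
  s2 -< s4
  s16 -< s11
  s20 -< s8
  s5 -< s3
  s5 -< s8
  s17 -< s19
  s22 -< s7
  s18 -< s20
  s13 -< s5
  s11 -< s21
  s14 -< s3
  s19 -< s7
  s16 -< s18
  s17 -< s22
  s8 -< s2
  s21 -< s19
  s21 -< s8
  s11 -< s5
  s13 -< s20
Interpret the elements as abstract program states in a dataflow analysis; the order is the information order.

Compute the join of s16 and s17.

Common upper bounds of {s16, s17}: s17, s19, s22, s4, s7.
The least among these is s17.

s17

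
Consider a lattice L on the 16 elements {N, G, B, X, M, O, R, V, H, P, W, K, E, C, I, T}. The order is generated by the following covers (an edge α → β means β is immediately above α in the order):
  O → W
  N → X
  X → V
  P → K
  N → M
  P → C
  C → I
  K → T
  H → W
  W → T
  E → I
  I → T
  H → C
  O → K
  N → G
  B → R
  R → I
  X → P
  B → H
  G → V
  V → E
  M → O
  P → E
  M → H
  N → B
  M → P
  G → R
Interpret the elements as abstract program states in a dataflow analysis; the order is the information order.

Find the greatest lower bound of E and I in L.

Common lower bounds of {E, I}: E, G, M, N, P, V, X.
The greatest among these is E.

E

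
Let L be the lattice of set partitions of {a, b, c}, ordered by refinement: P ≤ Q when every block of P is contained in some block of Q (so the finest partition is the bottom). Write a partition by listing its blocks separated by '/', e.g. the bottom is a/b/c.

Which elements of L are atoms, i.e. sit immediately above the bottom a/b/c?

a/bc, ab/c, ac/b

The atoms are exactly the elements that cover a/b/c: a/bc, ab/c, ac/b.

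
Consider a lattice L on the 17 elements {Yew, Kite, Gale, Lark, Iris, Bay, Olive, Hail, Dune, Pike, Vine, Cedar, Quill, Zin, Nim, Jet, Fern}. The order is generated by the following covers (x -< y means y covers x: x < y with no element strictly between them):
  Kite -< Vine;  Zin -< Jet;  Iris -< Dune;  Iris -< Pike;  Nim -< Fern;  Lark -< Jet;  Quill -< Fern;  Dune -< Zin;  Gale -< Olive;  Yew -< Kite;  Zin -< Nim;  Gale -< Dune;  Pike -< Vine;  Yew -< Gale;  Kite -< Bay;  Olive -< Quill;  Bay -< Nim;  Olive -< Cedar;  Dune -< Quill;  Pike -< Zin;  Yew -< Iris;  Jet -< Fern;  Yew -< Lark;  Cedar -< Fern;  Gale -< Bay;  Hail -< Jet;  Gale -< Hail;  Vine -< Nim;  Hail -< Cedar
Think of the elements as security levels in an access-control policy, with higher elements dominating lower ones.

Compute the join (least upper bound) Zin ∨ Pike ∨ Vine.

Nim

Common upper bounds of {Zin, Pike, Vine}: Fern, Nim.
The least among these is Nim.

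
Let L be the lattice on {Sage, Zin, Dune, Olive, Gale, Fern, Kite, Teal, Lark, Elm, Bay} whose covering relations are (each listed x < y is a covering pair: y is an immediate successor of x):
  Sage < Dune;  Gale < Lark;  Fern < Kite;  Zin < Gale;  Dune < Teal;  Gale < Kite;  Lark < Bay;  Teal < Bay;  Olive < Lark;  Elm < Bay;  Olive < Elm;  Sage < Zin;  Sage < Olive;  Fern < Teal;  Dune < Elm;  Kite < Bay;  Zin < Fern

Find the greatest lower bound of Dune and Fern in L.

Common lower bounds of {Dune, Fern}: Sage.
The greatest among these is Sage.

Sage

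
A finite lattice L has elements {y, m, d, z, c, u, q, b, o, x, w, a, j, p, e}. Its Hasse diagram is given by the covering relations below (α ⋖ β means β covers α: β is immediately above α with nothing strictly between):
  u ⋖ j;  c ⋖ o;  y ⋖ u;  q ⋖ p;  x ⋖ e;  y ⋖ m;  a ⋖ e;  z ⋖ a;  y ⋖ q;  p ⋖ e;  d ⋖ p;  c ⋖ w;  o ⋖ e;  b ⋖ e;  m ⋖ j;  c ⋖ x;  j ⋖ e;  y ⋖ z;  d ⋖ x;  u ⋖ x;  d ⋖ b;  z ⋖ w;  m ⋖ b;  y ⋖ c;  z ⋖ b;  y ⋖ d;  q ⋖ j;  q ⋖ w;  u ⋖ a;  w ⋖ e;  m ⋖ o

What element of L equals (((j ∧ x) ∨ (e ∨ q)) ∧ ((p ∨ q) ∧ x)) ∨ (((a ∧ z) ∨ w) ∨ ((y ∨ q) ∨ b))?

j ∧ x = u
e ∨ q = e
u ∨ e = e
p ∨ q = p
p ∧ x = d
e ∧ d = d
a ∧ z = z
z ∨ w = w
y ∨ q = q
q ∨ b = e
w ∨ e = e
d ∨ e = e

e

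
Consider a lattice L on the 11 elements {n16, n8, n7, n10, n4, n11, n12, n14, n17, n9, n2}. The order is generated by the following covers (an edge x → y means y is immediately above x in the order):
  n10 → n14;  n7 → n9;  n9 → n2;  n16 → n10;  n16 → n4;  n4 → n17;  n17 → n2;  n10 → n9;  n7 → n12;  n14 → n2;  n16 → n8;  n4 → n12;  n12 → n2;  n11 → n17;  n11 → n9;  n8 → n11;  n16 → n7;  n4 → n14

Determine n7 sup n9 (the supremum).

Common upper bounds of {n7, n9}: n2, n9.
The least among these is n9.

n9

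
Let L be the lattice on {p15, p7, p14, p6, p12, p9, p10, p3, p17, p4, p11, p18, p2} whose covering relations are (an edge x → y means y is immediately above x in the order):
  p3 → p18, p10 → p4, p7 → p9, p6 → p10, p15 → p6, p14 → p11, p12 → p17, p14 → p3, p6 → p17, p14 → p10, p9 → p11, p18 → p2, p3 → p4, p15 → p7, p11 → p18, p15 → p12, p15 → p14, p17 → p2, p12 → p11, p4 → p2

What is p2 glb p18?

Common lower bounds of {p2, p18}: p11, p12, p14, p15, p18, p3, p7, p9.
The greatest among these is p18.

p18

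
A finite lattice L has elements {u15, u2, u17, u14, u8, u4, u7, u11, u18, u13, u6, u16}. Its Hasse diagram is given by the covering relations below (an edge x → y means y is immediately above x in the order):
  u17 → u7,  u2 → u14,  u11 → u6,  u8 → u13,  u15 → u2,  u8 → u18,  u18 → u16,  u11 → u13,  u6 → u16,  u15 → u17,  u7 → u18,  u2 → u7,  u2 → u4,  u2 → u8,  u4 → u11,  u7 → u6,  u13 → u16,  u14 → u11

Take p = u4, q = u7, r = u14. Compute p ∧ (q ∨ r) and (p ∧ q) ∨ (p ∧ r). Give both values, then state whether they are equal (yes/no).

q ∨ r = u6, so p ∧ (q ∨ r) = u4 ∧ u6 = u4.
p ∧ q = u2 and p ∧ r = u2, so (p ∧ q) ∨ (p ∧ r) = u2 ∨ u2 = u2.
Equal: no.

u4; u2; no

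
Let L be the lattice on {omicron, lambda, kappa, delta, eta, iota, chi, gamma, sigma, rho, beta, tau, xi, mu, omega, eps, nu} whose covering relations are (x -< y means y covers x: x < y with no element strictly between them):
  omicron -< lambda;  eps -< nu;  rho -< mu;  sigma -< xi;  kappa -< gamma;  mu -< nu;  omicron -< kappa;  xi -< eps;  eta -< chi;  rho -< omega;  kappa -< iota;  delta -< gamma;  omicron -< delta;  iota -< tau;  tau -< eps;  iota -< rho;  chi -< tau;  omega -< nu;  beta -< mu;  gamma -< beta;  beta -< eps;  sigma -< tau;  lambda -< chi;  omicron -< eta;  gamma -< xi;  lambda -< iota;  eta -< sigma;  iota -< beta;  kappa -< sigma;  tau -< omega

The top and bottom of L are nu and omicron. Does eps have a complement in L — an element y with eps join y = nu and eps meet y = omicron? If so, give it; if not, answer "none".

For every candidate y, either eps ∨ y ≠ nu or eps ∧ y ≠ omicron; no complement exists.

none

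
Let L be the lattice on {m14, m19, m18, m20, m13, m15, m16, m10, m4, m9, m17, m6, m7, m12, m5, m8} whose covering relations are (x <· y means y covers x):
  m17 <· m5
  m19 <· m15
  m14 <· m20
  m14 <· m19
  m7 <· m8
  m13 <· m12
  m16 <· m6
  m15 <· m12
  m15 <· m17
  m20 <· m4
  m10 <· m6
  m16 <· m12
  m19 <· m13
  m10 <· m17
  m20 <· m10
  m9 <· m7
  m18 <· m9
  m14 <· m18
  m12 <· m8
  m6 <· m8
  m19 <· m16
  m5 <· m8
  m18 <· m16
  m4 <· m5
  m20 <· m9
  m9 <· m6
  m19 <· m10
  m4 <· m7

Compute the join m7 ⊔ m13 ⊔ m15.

m8

Common upper bounds of {m7, m13, m15}: m8.
The least among these is m8.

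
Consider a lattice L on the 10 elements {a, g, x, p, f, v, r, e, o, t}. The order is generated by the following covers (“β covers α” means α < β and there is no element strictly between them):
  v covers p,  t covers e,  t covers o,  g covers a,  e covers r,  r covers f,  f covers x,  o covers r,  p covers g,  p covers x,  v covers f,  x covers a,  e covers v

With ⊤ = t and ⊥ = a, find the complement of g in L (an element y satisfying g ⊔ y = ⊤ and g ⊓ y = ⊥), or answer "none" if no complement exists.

o

Need y with g ∨ y = t and g ∧ y = a.
Checking each element gives: o.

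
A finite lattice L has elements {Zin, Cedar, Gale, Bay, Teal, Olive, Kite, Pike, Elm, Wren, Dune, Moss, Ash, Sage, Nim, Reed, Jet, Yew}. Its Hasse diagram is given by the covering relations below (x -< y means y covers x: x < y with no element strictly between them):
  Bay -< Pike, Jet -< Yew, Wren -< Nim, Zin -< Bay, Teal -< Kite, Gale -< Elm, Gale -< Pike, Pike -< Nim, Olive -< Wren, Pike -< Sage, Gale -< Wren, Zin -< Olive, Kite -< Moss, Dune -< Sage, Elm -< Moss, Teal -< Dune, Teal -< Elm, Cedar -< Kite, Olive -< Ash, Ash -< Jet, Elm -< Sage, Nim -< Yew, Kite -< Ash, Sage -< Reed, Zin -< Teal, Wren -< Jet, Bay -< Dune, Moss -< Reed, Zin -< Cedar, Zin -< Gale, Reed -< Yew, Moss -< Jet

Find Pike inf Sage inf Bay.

Common lower bounds of {Pike, Sage, Bay}: Bay, Zin.
The greatest among these is Bay.

Bay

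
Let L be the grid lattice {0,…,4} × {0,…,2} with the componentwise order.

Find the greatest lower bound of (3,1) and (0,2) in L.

In a product of chains, the meet is componentwise min, giving (0,1).

(0,1)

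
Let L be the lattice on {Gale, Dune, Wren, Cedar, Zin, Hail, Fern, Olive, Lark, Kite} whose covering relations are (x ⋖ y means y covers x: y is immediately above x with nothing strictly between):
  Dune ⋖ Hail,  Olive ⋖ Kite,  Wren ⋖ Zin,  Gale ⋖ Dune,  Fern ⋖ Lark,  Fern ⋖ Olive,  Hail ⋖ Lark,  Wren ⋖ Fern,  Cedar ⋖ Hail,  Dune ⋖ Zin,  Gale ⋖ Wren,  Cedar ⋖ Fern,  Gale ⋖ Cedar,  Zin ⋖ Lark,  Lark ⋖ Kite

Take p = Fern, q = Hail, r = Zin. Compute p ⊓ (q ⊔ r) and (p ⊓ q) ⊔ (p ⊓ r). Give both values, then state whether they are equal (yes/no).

Fern; Fern; yes

q ⊔ r = Lark, so p ⊓ (q ⊔ r) = Fern ⊓ Lark = Fern.
p ⊓ q = Cedar and p ⊓ r = Wren, so (p ⊓ q) ⊔ (p ⊓ r) = Cedar ⊔ Wren = Fern.
Equal: yes.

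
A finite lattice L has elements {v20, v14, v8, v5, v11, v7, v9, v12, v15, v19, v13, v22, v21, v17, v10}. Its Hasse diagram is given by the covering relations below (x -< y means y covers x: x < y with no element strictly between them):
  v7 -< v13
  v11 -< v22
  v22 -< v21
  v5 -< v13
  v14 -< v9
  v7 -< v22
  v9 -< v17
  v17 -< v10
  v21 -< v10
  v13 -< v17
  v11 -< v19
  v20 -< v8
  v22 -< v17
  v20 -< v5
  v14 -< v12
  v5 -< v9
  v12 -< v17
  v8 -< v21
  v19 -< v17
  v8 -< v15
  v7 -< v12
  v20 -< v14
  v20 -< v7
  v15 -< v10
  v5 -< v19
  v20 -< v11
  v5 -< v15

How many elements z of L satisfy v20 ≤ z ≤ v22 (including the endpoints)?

The interval [v20, v22] = {v11, v20, v22, v7}, which has 4 elements.

4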